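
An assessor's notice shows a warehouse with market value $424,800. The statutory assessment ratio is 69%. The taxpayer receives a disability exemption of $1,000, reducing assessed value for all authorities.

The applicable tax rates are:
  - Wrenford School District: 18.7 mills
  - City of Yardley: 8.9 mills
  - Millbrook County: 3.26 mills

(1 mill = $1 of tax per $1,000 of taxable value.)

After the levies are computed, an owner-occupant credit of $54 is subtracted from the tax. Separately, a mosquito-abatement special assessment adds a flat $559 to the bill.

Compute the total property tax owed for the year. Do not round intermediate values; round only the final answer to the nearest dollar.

$9,520

Assessed value = $424,800 × 0.69 = $293,112
Taxable value = $293,112 − $1,000 = $292,112
Wrenford School District: $292,112 × 0.0187 = $5,462.4944
City of Yardley: $292,112 × 0.0089 = $2,599.7968
Millbrook County: $292,112 × 0.00326 = $952.28512
Levies subtotal = $9,014.57632
After credit = $9,014.57632 − $54 = $8,960.57632
Total = $8,960.57632 + $559 = $9,519.57632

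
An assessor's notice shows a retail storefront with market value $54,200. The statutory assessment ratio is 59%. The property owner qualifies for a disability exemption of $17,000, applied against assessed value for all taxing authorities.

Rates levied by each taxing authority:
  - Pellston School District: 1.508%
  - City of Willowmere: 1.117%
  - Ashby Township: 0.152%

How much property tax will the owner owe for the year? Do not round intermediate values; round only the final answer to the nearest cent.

Assessed value = $54,200 × 0.59 = $31,978
Taxable value = $31,978 − $17,000 = $14,978
Pellston School District: $14,978 × 0.01508 = $225.86824
City of Willowmere: $14,978 × 0.01117 = $167.30426
Ashby Township: $14,978 × 0.00152 = $22.76656
Total = $225.86824 + $167.30426 + $22.76656 = $415.93906

$415.94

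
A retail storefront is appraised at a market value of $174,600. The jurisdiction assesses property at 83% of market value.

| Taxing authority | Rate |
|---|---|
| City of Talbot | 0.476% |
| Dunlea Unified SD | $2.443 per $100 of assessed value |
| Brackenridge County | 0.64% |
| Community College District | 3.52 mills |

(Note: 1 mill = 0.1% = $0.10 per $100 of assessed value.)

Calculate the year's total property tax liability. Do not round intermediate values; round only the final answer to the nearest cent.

$5,667.74

Assessed value = $174,600 × 0.83 = $144,918
City of Talbot: $144,918 × 0.00476 = $689.80968
Dunlea Unified SD: $144,918 × 0.02443 = $3,540.34674
Brackenridge County: $144,918 × 0.0064 = $927.4752
Community College District: $144,918 × 0.00352 = $510.11136
Total = $5,667.74298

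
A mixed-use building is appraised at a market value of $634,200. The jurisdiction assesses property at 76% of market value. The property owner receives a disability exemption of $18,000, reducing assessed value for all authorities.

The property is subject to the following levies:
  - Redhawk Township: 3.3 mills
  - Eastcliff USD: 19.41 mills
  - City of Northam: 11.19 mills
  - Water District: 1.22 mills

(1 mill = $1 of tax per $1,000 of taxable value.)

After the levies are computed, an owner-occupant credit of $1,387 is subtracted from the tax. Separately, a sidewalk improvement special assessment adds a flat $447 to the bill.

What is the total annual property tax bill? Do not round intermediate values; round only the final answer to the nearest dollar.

Assessed value = $634,200 × 0.76 = $481,992
Taxable value = $481,992 − $18,000 = $463,992
Redhawk Township: $463,992 × 0.0033 = $1,531.1736
Eastcliff USD: $463,992 × 0.01941 = $9,006.08472
City of Northam: $463,992 × 0.01119 = $5,192.07048
Water District: $463,992 × 0.00122 = $566.07024
Levies subtotal = $16,295.39904
After credit = $16,295.39904 − $1,387 = $14,908.39904
Total = $14,908.39904 + $447 = $15,355.39904

$15,355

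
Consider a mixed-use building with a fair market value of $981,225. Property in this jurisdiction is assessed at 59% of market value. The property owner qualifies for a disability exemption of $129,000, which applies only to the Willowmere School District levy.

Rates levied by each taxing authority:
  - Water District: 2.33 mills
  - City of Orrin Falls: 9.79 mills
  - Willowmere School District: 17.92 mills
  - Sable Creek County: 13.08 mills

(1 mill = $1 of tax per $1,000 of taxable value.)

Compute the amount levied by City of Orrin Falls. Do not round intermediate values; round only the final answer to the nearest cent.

$5,667.65

Assessed value = $981,225 × 0.59 = $578,922.75
City of Orrin Falls taxable value = $578,922.75 (exemption does not apply)
City of Orrin Falls levy = $578,922.75 × 0.00979 = $5,667.6537225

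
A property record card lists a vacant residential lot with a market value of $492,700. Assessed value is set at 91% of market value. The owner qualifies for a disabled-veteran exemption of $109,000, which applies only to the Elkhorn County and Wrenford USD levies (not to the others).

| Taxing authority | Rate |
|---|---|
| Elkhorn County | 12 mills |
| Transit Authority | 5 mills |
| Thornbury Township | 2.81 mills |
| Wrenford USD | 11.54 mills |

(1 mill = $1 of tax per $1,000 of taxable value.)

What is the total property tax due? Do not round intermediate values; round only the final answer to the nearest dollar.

$11,490

Assessed value = $492,700 × 0.91 = $448,357
Elkhorn County: ($448,357 − $109,000) × 0.012 = $339,357 × 0.012 = $4,072.284
Transit Authority: $448,357 × 0.005 = $2,241.785
Thornbury Township: $448,357 × 0.00281 = $1,259.88317
Wrenford USD: ($448,357 − $109,000) × 0.01154 = $339,357 × 0.01154 = $3,916.17978
Total = $11,490.13195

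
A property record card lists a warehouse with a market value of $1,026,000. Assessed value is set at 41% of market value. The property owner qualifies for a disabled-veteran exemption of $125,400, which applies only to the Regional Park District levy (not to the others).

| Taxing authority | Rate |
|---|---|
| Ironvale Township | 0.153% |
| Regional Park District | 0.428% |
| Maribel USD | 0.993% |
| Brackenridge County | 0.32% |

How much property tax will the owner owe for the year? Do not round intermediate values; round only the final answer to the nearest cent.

$7,430.59

Assessed value = $1,026,000 × 0.41 = $420,660
Ironvale Township: $420,660 × 0.00153 = $643.6098
Regional Park District: ($420,660 − $125,400) × 0.00428 = $295,260 × 0.00428 = $1,263.7128
Maribel USD: $420,660 × 0.00993 = $4,177.1538
Brackenridge County: $420,660 × 0.0032 = $1,346.112
Total = $7,430.5884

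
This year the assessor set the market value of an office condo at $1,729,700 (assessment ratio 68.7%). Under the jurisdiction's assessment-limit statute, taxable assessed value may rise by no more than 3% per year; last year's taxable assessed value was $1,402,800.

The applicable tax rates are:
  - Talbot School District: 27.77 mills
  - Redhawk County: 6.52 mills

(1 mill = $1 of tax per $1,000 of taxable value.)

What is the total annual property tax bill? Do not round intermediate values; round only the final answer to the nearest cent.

$40,746.94

Uncapped assessed value = $1,729,700 × 0.687 = $1,188,303.9
Cap limit = $1,402,800 × 1.03 = $1,444,884
Taxable assessed value = min($1,188,303.9, $1,444,884) = $1,188,303.9 (cap does not bind)
Talbot School District: $1,188,303.9 × 0.02777 = $32,999.199303
Redhawk County: $1,188,303.9 × 0.00652 = $7,747.741428
Total = $40,746.940731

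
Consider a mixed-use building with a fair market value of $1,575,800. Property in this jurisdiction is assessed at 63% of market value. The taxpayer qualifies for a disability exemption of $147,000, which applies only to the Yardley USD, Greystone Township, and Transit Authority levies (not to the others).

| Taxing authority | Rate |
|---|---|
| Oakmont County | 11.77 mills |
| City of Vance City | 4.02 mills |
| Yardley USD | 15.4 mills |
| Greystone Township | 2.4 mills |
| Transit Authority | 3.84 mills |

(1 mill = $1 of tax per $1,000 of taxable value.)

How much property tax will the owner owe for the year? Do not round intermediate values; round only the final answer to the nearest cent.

Assessed value = $1,575,800 × 0.63 = $992,754
Oakmont County: $992,754 × 0.01177 = $11,684.71458
City of Vance City: $992,754 × 0.00402 = $3,990.87108
Yardley USD: ($992,754 − $147,000) × 0.0154 = $845,754 × 0.0154 = $13,024.6116
Greystone Township: ($992,754 − $147,000) × 0.0024 = $845,754 × 0.0024 = $2,029.8096
Transit Authority: ($992,754 − $147,000) × 0.00384 = $845,754 × 0.00384 = $3,247.69536
Total = $33,977.70222

$33,977.70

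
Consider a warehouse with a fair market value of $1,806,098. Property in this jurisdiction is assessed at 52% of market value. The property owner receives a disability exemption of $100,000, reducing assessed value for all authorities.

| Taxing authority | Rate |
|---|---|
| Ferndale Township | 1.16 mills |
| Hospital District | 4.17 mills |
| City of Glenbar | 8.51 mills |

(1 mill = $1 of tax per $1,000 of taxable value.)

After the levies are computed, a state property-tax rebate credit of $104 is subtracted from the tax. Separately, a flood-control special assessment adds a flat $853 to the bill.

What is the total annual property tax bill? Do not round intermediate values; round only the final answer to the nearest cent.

Assessed value = $1,806,098 × 0.52 = $939,170.96
Taxable value = $939,170.96 − $100,000 = $839,170.96
Ferndale Township: $839,170.96 × 0.00116 = $973.4383136
Hospital District: $839,170.96 × 0.00417 = $3,499.3429032
City of Glenbar: $839,170.96 × 0.00851 = $7,141.3448696
Levies subtotal = $11,614.1260864
After credit = $11,614.1260864 − $104 = $11,510.1260864
Total = $11,510.1260864 + $853 = $12,363.1260864

$12,363.13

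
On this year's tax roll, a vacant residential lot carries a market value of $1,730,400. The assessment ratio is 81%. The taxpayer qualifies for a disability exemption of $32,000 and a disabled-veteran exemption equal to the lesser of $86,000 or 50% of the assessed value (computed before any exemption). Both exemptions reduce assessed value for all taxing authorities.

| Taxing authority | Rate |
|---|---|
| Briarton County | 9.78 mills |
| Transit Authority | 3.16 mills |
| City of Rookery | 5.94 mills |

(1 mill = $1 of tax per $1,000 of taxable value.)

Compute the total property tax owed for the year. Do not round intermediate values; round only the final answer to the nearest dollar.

$24,235

Assessed value = $1,730,400 × 0.81 = $1,401,624
Disabled-veteran exemption = min($86,000, 50% × $1,401,624) = min($86,000, $700,812) = $86,000 (dollar cap binds)
Taxable value = $1,401,624 − $32,000 − $86,000 = $1,283,624
Briarton County: $1,283,624 × 0.00978 = $12,553.84272
Transit Authority: $1,283,624 × 0.00316 = $4,056.25184
City of Rookery: $1,283,624 × 0.00594 = $7,624.72656
Total = $24,234.82112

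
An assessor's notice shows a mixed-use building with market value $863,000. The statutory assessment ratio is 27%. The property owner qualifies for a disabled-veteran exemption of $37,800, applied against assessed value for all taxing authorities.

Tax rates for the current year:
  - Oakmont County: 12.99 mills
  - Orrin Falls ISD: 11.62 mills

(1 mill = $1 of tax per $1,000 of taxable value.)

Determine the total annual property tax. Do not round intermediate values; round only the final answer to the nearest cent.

$4,804.12

Assessed value = $863,000 × 0.27 = $233,010
Taxable value = $233,010 − $37,800 = $195,210
Oakmont County: $195,210 × 0.01299 = $2,535.7779
Orrin Falls ISD: $195,210 × 0.01162 = $2,268.3402
Total = $2,535.7779 + $2,268.3402 = $4,804.1181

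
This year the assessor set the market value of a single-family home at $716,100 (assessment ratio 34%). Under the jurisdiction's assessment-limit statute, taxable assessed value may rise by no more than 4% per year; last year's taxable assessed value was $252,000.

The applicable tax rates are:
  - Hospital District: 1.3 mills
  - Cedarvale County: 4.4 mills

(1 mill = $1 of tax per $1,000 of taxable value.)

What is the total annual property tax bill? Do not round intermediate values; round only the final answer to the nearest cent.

$1,387.80

Uncapped assessed value = $716,100 × 0.34 = $243,474
Cap limit = $252,000 × 1.04 = $262,080
Taxable assessed value = min($243,474, $262,080) = $243,474 (cap does not bind)
Hospital District: $243,474 × 0.0013 = $316.5162
Cedarvale County: $243,474 × 0.0044 = $1,071.2856
Total = $1,387.8018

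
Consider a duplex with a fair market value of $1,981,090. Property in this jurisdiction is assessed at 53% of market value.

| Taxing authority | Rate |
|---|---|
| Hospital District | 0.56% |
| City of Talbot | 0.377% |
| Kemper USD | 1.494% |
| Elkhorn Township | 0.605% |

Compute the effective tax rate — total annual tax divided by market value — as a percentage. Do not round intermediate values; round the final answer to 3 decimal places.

Assessed value = $1,981,090 × 0.53 = $1,049,977.7
Hospital District: $1,049,977.7 × 0.0056 = $5,879.87512
City of Talbot: $1,049,977.7 × 0.00377 = $3,958.415929
Kemper USD: $1,049,977.7 × 0.01494 = $15,686.666838
Elkhorn Township: $1,049,977.7 × 0.00605 = $6,352.365085
Total tax = $31,877.322972
Effective rate = $31,877.322972 ÷ $1,981,090 = 1.609% of market value

1.609%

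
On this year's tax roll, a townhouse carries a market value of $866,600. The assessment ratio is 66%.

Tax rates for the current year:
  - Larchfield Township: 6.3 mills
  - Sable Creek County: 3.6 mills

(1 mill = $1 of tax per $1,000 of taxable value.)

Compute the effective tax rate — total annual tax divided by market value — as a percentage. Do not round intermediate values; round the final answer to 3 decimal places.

Assessed value = $866,600 × 0.66 = $571,956
Larchfield Township: $571,956 × 0.0063 = $3,603.3228
Sable Creek County: $571,956 × 0.0036 = $2,059.0416
Total tax = $5,662.3644
Effective rate = $5,662.3644 ÷ $866,600 = 0.653% of market value

0.653%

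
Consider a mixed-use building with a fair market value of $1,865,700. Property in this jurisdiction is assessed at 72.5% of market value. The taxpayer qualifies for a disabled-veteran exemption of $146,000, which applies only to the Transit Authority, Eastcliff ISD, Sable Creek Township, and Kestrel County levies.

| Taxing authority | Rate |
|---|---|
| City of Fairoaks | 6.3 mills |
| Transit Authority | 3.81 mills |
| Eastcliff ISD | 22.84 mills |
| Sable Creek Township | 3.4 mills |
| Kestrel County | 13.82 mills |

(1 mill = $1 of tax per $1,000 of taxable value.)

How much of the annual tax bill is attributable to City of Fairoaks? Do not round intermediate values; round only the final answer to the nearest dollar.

Assessed value = $1,865,700 × 0.725 = $1,352,632.5
City of Fairoaks taxable value = $1,352,632.5 (exemption does not apply)
City of Fairoaks levy = $1,352,632.5 × 0.0063 = $8,521.58475

$8,522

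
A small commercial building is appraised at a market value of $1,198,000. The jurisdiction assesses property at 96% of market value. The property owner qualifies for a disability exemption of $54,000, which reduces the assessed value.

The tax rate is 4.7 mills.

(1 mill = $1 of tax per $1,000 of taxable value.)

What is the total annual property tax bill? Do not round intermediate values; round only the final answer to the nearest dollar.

$5,152

Assessed value = $1,198,000 × 0.96 = $1,150,080
Taxable value = $1,150,080 − $54,000 = $1,096,080
Tax = $1,096,080 × 0.0047 = $5,151.576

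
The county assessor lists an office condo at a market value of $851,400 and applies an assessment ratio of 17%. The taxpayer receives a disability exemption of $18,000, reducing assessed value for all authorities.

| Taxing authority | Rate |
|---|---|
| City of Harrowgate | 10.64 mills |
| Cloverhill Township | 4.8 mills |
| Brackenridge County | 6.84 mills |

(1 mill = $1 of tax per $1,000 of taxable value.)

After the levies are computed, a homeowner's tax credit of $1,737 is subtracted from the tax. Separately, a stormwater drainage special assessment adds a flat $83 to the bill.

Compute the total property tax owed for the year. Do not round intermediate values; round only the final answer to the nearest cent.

$1,169.72

Assessed value = $851,400 × 0.17 = $144,738
Taxable value = $144,738 − $18,000 = $126,738
City of Harrowgate: $126,738 × 0.01064 = $1,348.49232
Cloverhill Township: $126,738 × 0.0048 = $608.3424
Brackenridge County: $126,738 × 0.00684 = $866.88792
Levies subtotal = $2,823.72264
After credit = $2,823.72264 − $1,737 = $1,086.72264
Total = $1,086.72264 + $83 = $1,169.72264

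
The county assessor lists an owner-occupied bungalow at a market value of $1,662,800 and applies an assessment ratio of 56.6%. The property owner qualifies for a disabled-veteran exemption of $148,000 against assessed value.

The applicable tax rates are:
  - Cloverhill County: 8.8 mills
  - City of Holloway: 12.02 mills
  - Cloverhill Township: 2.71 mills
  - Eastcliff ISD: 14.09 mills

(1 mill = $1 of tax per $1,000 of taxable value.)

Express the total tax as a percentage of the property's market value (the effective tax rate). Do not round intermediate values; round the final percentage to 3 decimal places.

1.794%

Assessed value = $1,662,800 × 0.566 = $941,144.8
Taxable value = $941,144.8 − $148,000 = $793,144.8
Cloverhill County: $793,144.8 × 0.0088 = $6,979.67424
City of Holloway: $793,144.8 × 0.01202 = $9,533.600496
Cloverhill Township: $793,144.8 × 0.00271 = $2,149.422408
Eastcliff ISD: $793,144.8 × 0.01409 = $11,175.410232
Total tax = $29,838.107376
Effective rate = $29,838.107376 ÷ $1,662,800 = 1.794% of market value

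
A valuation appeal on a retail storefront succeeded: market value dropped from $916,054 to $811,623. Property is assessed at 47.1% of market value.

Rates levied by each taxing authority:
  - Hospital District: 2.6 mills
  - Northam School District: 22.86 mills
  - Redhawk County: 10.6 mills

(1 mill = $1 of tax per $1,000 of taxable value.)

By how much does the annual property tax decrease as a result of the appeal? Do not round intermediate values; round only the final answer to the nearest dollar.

Old assessed value = $916,054 × 0.471 = $431,461.434
New assessed value = $811,623 × 0.471 = $382,274.433
Combined rate = 0.0026 + 0.02286 + 0.0106 = 0.03606
Old tax = $431,461.434 × 0.03606 = $15,558.49931004
New tax = $382,274.433 × 0.03606 = $13,784.81605398
Reduction = $15,558.49931004 − $13,784.81605398 = $1,773.68325606

$1,774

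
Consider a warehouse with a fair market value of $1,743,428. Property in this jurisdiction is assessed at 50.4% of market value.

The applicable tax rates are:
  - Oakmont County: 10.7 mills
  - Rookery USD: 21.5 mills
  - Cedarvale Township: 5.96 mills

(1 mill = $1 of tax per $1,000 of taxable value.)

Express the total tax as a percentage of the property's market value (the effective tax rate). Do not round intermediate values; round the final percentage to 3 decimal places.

Assessed value = $1,743,428 × 0.504 = $878,687.712
Oakmont County: $878,687.712 × 0.0107 = $9,401.9585184
Rookery USD: $878,687.712 × 0.0215 = $18,891.785808
Cedarvale Township: $878,687.712 × 0.00596 = $5,236.97876352
Total tax = $33,530.72308992
Effective rate = $33,530.72308992 ÷ $1,743,428 = 1.923% of market value

1.923%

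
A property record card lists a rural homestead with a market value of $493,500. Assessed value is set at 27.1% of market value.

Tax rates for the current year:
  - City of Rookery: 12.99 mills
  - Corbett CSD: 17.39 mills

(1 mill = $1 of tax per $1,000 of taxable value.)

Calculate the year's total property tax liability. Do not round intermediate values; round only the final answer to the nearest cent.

$4,062.98

Assessed value = $493,500 × 0.271 = $133,738.5
City of Rookery: $133,738.5 × 0.01299 = $1,737.263115
Corbett CSD: $133,738.5 × 0.01739 = $2,325.712515
Total = $1,737.263115 + $2,325.712515 = $4,062.97563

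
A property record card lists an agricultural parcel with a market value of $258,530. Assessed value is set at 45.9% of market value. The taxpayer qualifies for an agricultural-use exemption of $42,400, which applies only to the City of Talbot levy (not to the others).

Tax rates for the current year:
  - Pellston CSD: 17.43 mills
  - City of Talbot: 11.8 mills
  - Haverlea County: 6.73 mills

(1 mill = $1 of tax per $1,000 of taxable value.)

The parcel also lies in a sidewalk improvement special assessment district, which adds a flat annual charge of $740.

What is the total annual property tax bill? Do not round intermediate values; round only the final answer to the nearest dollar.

$4,507

Assessed value = $258,530 × 0.459 = $118,665.27
Pellston CSD: $118,665.27 × 0.01743 = $2,068.3356561
City of Talbot: ($118,665.27 − $42,400) × 0.0118 = $76,265.27 × 0.0118 = $899.930186
Haverlea County: $118,665.27 × 0.00673 = $798.6172671
Levies subtotal = $3,766.8831092
Total = $3,766.8831092 + $740 = $4,506.8831092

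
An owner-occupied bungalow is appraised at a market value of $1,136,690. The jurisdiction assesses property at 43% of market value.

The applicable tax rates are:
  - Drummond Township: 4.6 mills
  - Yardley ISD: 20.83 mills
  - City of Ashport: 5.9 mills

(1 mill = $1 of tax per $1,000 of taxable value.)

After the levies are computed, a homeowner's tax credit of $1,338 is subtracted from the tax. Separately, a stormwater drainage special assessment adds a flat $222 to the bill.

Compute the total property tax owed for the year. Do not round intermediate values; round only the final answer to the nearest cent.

$14,197.37

Assessed value = $1,136,690 × 0.43 = $488,776.7
Drummond Township: $488,776.7 × 0.0046 = $2,248.37282
Yardley ISD: $488,776.7 × 0.02083 = $10,181.218661
City of Ashport: $488,776.7 × 0.0059 = $2,883.78253
Levies subtotal = $15,313.374011
After credit = $15,313.374011 − $1,338 = $13,975.374011
Total = $13,975.374011 + $222 = $14,197.374011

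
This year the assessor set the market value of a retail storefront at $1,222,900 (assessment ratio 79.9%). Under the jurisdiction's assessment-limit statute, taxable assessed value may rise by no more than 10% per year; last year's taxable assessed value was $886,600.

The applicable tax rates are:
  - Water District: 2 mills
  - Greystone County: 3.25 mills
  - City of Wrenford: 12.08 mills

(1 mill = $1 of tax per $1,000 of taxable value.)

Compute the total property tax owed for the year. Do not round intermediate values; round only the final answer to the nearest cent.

Uncapped assessed value = $1,222,900 × 0.799 = $977,097.1
Cap limit = $886,600 × 1.1 = $975,260
Taxable assessed value = min($977,097.1, $975,260) = $975,260 (cap binds)
Water District: $975,260 × 0.002 = $1,950.52
Greystone County: $975,260 × 0.00325 = $3,169.595
City of Wrenford: $975,260 × 0.01208 = $11,781.1408
Total = $16,901.2558

$16,901.26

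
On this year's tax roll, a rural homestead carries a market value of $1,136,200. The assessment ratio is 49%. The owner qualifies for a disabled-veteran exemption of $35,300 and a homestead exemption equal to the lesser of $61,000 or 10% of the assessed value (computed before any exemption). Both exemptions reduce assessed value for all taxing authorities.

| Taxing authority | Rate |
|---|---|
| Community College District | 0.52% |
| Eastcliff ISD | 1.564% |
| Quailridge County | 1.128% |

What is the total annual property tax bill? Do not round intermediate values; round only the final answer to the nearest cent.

$14,960.35

Assessed value = $1,136,200 × 0.49 = $556,738
Homestead exemption = min($61,000, 10% × $556,738) = min($61,000, $55,673.8) = $55,673.8 (percentage binds)
Taxable value = $556,738 − $35,300 − $55,673.8 = $465,764.2
Community College District: $465,764.2 × 0.0052 = $2,421.97384
Eastcliff ISD: $465,764.2 × 0.01564 = $7,284.552088
Quailridge County: $465,764.2 × 0.01128 = $5,253.820176
Total = $14,960.346104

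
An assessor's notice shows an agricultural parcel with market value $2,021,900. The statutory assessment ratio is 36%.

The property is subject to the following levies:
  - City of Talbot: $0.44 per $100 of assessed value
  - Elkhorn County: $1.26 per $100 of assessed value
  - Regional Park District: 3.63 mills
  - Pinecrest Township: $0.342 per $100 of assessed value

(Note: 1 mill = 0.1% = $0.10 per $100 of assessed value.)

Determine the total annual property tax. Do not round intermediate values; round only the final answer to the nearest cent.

$17,505.61

Assessed value = $2,021,900 × 0.36 = $727,884
City of Talbot: $727,884 × 0.0044 = $3,202.6896
Elkhorn County: $727,884 × 0.0126 = $9,171.3384
Regional Park District: $727,884 × 0.00363 = $2,642.21892
Pinecrest Township: $727,884 × 0.00342 = $2,489.36328
Total = $17,505.6102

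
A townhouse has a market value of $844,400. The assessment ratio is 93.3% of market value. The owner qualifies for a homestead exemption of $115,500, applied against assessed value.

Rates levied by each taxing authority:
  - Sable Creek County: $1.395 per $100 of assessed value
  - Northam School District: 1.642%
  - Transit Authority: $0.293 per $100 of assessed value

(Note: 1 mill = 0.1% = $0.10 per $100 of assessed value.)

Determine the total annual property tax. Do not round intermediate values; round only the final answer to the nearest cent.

Assessed value = $844,400 × 0.933 = $787,825.2
Taxable value = $787,825.2 − $115,500 = $672,325.2
Sable Creek County: $672,325.2 × 0.01395 = $9,378.93654
Northam School District: $672,325.2 × 0.01642 = $11,039.579784
Transit Authority: $672,325.2 × 0.00293 = $1,969.912836
Total = $22,388.42916

$22,388.43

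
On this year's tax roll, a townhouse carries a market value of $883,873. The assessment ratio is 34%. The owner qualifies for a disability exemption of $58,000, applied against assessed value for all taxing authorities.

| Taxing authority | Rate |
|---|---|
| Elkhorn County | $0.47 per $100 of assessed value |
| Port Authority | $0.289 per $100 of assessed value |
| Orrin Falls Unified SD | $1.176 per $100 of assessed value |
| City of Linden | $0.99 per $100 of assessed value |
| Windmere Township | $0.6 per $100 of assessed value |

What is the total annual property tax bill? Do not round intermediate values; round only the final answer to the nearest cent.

$8,548.72

Assessed value = $883,873 × 0.34 = $300,516.82
Taxable value = $300,516.82 − $58,000 = $242,516.82
Elkhorn County: $242,516.82 × 0.0047 = $1,139.829054
Port Authority: $242,516.82 × 0.00289 = $700.8736098
Orrin Falls Unified SD: $242,516.82 × 0.01176 = $2,851.9978032
City of Linden: $242,516.82 × 0.0099 = $2,400.916518
Windmere Township: $242,516.82 × 0.006 = $1,455.10092
Total = $1,139.829054 + $700.8736098 + $2,851.9978032 + $2,400.916518 + $1,455.10092 = $8,548.717905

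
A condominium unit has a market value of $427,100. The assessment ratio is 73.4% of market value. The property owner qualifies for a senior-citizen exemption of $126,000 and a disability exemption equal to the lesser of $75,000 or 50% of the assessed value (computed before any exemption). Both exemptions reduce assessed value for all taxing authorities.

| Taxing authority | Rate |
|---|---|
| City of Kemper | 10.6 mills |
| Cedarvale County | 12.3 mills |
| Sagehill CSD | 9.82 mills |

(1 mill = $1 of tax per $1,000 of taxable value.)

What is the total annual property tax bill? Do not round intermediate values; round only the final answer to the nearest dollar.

$3,681

Assessed value = $427,100 × 0.734 = $313,491.4
Disability exemption = min($75,000, 50% × $313,491.4) = min($75,000, $156,745.7) = $75,000 (dollar cap binds)
Taxable value = $313,491.4 − $126,000 − $75,000 = $112,491.4
City of Kemper: $112,491.4 × 0.0106 = $1,192.40884
Cedarvale County: $112,491.4 × 0.0123 = $1,383.64422
Sagehill CSD: $112,491.4 × 0.00982 = $1,104.665548
Total = $3,680.718608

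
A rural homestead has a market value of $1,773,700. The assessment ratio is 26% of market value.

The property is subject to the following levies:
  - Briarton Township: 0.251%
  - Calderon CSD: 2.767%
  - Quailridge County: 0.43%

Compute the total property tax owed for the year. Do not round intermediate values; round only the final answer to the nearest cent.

Assessed value = $1,773,700 × 0.26 = $461,162
Briarton Township: $461,162 × 0.00251 = $1,157.51662
Calderon CSD: $461,162 × 0.02767 = $12,760.35254
Quailridge County: $461,162 × 0.0043 = $1,982.9966
Total = $1,157.51662 + $12,760.35254 + $1,982.9966 = $15,900.86576

$15,900.87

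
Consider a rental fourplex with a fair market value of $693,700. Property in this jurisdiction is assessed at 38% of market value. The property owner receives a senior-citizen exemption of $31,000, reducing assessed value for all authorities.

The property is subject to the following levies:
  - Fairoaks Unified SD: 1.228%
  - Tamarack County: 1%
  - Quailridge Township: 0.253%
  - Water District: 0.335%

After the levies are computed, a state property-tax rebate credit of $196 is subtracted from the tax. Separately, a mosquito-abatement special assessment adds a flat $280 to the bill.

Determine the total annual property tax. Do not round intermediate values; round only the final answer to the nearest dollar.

$6,634

Assessed value = $693,700 × 0.38 = $263,606
Taxable value = $263,606 − $31,000 = $232,606
Fairoaks Unified SD: $232,606 × 0.01228 = $2,856.40168
Tamarack County: $232,606 × 0.01 = $2,326.06
Quailridge Township: $232,606 × 0.00253 = $588.49318
Water District: $232,606 × 0.00335 = $779.2301
Levies subtotal = $6,550.18496
After credit = $6,550.18496 − $196 = $6,354.18496
Total = $6,354.18496 + $280 = $6,634.18496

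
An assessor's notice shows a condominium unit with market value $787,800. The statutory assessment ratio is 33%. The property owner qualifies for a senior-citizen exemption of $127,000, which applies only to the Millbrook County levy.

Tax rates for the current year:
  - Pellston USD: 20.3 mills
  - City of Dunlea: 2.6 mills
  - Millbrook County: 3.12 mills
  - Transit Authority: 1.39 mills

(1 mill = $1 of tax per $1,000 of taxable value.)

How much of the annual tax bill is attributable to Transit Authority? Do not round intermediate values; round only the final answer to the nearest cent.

Assessed value = $787,800 × 0.33 = $259,974
Transit Authority taxable value = $259,974 (exemption does not apply)
Transit Authority levy = $259,974 × 0.00139 = $361.36386

$361.36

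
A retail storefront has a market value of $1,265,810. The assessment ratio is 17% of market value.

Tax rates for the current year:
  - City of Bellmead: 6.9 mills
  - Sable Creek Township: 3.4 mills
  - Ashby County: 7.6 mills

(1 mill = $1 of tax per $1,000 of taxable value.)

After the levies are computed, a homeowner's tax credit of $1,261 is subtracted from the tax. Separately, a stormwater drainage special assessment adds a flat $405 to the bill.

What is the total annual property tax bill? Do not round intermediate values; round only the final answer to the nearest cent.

Assessed value = $1,265,810 × 0.17 = $215,187.7
City of Bellmead: $215,187.7 × 0.0069 = $1,484.79513
Sable Creek Township: $215,187.7 × 0.0034 = $731.63818
Ashby County: $215,187.7 × 0.0076 = $1,635.42652
Levies subtotal = $3,851.85983
After credit = $3,851.85983 − $1,261 = $2,590.85983
Total = $2,590.85983 + $405 = $2,995.85983

$2,995.86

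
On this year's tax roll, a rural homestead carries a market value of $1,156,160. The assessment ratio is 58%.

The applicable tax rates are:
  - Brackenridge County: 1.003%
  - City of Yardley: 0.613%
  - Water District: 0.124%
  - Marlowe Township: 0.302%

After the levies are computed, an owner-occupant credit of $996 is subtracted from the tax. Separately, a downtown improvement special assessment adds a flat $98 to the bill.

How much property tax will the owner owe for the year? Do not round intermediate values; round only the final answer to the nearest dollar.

$12,795

Assessed value = $1,156,160 × 0.58 = $670,572.8
Brackenridge County: $670,572.8 × 0.01003 = $6,725.845184
City of Yardley: $670,572.8 × 0.00613 = $4,110.611264
Water District: $670,572.8 × 0.00124 = $831.510272
Marlowe Township: $670,572.8 × 0.00302 = $2,025.129856
Levies subtotal = $13,693.096576
After credit = $13,693.096576 − $996 = $12,697.096576
Total = $12,697.096576 + $98 = $12,795.096576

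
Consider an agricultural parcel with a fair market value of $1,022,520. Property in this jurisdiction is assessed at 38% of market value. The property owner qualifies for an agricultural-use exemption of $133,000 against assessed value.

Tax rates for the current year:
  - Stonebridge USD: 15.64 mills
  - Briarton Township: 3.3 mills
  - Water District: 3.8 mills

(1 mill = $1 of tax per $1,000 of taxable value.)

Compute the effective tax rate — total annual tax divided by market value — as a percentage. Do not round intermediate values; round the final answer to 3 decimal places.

0.568%

Assessed value = $1,022,520 × 0.38 = $388,557.6
Taxable value = $388,557.6 − $133,000 = $255,557.6
Stonebridge USD: $255,557.6 × 0.01564 = $3,996.920864
Briarton Township: $255,557.6 × 0.0033 = $843.34008
Water District: $255,557.6 × 0.0038 = $971.11888
Total tax = $5,811.379824
Effective rate = $5,811.379824 ÷ $1,022,520 = 0.568% of market value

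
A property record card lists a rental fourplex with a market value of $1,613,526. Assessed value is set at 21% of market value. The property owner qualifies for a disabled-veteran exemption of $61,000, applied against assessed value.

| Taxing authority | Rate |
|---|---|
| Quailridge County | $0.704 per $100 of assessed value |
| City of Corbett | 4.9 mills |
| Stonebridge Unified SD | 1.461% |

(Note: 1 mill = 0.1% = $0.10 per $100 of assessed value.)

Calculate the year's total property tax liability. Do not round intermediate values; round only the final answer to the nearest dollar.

$7,377

Assessed value = $1,613,526 × 0.21 = $338,840.46
Taxable value = $338,840.46 − $61,000 = $277,840.46
Quailridge County: $277,840.46 × 0.00704 = $1,955.9968384
City of Corbett: $277,840.46 × 0.0049 = $1,361.418254
Stonebridge Unified SD: $277,840.46 × 0.01461 = $4,059.2491206
Total = $7,376.664213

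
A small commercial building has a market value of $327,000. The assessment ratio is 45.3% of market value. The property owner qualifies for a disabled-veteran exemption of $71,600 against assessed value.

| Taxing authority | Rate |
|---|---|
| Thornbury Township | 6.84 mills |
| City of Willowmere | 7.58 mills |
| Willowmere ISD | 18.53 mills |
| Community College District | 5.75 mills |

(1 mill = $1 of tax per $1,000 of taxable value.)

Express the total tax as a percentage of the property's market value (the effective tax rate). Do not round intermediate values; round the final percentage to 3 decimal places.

0.906%

Assessed value = $327,000 × 0.453 = $148,131
Taxable value = $148,131 − $71,600 = $76,531
Thornbury Township: $76,531 × 0.00684 = $523.47204
City of Willowmere: $76,531 × 0.00758 = $580.10498
Willowmere ISD: $76,531 × 0.01853 = $1,418.11943
Community College District: $76,531 × 0.00575 = $440.05325
Total tax = $2,961.7497
Effective rate = $2,961.7497 ÷ $327,000 = 0.906% of market value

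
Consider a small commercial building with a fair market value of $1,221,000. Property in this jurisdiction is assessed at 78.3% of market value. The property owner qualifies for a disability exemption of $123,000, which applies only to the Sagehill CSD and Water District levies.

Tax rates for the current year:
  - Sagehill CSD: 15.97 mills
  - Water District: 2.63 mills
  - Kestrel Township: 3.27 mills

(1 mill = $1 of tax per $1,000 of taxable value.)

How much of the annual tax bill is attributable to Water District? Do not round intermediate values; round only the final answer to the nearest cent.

$2,190.90

Assessed value = $1,221,000 × 0.783 = $956,043
Water District taxable value = $956,043 − $123,000 = $833,043
Water District levy = $833,043 × 0.00263 = $2,190.90309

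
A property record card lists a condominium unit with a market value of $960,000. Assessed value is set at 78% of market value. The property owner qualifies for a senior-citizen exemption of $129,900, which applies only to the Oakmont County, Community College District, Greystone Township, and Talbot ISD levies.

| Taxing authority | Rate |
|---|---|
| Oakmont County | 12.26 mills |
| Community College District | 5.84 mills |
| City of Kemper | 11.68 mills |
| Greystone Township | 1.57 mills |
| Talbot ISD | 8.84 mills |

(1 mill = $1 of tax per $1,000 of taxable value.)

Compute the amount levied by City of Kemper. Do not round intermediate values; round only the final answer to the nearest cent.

$8,745.98

Assessed value = $960,000 × 0.78 = $748,800
City of Kemper taxable value = $748,800 (exemption does not apply)
City of Kemper levy = $748,800 × 0.01168 = $8,745.984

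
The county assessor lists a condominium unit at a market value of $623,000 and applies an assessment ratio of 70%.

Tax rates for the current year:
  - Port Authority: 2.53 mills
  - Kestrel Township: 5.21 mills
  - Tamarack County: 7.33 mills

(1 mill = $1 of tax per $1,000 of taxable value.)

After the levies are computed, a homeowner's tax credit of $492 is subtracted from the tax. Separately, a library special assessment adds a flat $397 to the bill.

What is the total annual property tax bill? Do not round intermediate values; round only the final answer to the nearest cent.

Assessed value = $623,000 × 0.7 = $436,100
Port Authority: $436,100 × 0.00253 = $1,103.333
Kestrel Township: $436,100 × 0.00521 = $2,272.081
Tamarack County: $436,100 × 0.00733 = $3,196.613
Levies subtotal = $6,572.027
After credit = $6,572.027 − $492 = $6,080.027
Total = $6,080.027 + $397 = $6,477.027

$6,477.03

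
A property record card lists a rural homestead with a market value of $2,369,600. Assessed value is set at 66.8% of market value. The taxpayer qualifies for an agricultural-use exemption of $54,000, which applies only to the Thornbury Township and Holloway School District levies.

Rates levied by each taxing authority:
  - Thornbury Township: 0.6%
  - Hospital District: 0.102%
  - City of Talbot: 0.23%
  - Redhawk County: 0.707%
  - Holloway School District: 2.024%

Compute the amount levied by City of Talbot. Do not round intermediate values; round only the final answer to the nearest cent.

Assessed value = $2,369,600 × 0.668 = $1,582,892.8
City of Talbot taxable value = $1,582,892.8 (exemption does not apply)
City of Talbot levy = $1,582,892.8 × 0.0023 = $3,640.65344

$3,640.65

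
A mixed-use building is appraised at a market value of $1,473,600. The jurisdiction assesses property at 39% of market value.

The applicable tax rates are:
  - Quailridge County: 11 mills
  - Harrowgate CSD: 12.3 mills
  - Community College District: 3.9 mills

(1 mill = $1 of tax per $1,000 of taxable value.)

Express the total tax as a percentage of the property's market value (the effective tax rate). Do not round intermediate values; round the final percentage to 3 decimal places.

1.061%

Assessed value = $1,473,600 × 0.39 = $574,704
Quailridge County: $574,704 × 0.011 = $6,321.744
Harrowgate CSD: $574,704 × 0.0123 = $7,068.8592
Community College District: $574,704 × 0.0039 = $2,241.3456
Total tax = $15,631.9488
Effective rate = $15,631.9488 ÷ $1,473,600 = 1.061% of market value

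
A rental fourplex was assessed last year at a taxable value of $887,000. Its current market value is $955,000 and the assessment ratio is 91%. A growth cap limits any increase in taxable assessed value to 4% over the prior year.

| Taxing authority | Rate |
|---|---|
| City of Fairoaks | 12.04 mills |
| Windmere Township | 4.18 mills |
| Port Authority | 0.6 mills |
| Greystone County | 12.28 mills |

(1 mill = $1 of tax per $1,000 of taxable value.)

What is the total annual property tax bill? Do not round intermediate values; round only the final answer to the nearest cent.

Uncapped assessed value = $955,000 × 0.91 = $869,050
Cap limit = $887,000 × 1.04 = $922,480
Taxable assessed value = min($869,050, $922,480) = $869,050 (cap does not bind)
City of Fairoaks: $869,050 × 0.01204 = $10,463.362
Windmere Township: $869,050 × 0.00418 = $3,632.629
Port Authority: $869,050 × 0.0006 = $521.43
Greystone County: $869,050 × 0.01228 = $10,671.934
Total = $25,289.355

$25,289.36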